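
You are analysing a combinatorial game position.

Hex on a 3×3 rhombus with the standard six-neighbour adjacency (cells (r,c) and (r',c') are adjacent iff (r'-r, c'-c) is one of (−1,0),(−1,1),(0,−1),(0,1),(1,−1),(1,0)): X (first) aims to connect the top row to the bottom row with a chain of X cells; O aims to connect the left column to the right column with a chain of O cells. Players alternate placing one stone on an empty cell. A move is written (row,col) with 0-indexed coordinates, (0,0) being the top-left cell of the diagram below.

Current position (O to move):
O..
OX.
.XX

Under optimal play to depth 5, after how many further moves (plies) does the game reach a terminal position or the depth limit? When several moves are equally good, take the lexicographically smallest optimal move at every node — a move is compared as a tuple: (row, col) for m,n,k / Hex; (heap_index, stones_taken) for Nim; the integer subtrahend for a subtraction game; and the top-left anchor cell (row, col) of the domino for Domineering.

[O../OX./.XX] O move#1: (0,1):-1/OO./OX./.XX*, (0,2):-1/O.O/OX./.XX, (1,2):-1/O../OXO/.XX, (2,0):-1/O../OX./OXX
[OO./OX./.XX] X move#2: (0,2):+1/OOX/OX./.XX*, (1,2):-1/OO./OXX/.XX, (2,0):-1/OO./OX./XXX
[OOX/OX./.XX] end (terminal -1, O#3); searched O../OX./.XX to 5

PV length from [O../OX./.XX]: 2 plies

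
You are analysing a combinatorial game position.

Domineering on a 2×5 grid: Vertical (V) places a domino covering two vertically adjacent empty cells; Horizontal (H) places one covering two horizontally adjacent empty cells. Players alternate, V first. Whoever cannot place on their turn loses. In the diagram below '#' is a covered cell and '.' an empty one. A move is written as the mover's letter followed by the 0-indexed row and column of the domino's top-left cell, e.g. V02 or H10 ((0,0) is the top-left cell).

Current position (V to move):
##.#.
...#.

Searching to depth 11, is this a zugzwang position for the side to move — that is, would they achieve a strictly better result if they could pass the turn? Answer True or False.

zugzwang(##.#./...#., V) = False

[##.#./...#.] V move#1: V02:+1/####./..##.*, V04:-1/##.##/...##
[####./..##.] H move#2: H10:-1/####./####.*
[####./####.] V move#3: V04:+1/#####/#####*
[#####/#####] end (terminal -1, H#4); searched ##.#./...#. to 11
suppose V passes — search the same position with H to move:
pass> [##.#./...#.] H move#1: H10:-1/##.#./##.#.*, H11:-1/##.#./.###.
pass> [##.#./##.#.] V move#2: V02:+1/####./####.*, V04:+1/##.##/##.##
pass> [####./####.] end (terminal -1, H#3); searched ##.#./...#. to 11
for V: play +1, pass +1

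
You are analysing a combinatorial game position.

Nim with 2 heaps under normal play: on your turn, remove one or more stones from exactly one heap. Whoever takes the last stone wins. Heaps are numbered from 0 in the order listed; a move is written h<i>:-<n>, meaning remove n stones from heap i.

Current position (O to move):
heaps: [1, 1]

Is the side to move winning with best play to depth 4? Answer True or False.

[(1,1)] O move#1: h0:-1:-1/(0,1)*, h1:-1:-1/(1,0)
[(0,1)] X move#2: h1:-1:+1/(0,0)*
[(0,0)] end (terminal -1, O#3); searched (1,1) to 4

O winning at [(1,1)]: False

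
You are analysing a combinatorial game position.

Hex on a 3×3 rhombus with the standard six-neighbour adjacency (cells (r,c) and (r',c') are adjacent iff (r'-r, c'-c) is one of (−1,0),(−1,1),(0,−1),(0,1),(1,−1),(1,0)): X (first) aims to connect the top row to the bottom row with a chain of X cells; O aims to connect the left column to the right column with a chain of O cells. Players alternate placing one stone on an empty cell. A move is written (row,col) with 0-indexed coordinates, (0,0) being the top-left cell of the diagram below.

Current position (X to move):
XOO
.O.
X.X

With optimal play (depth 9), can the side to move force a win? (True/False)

p1 X@[XOO/.O./X.X]: (1,0)[XOO/XO./X.X]+1* (1,2)[XOO/.OX/X.X]-1 (2,1)[XOO/.O./XXX]-1
p2 O@[XOO/XO./X.X] terminal -1; root [XOO/.O./X.X] d9

X winning at [XOO/.O./X.X]: True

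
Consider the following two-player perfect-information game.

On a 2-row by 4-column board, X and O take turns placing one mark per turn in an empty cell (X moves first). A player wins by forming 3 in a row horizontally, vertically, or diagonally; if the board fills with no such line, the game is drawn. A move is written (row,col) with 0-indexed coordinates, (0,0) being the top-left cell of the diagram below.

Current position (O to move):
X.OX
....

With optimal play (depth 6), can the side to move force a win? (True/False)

[X.OX/....] O move#1: (0,1):+0/XOOX/....*, (1,0):+0/X.OX/O..., (1,1):+0/X.OX/.O.., (1,2):+0/X.OX/..O., (1,3):+0/X.OX/...O
[XOOX/....] X move#2: (1,0):+0/XOOX/X...*, (1,1):+0/XOOX/.X.., (1,2):+0/XOOX/..X., (1,3):+0/XOOX/...X
[XOOX/X...] O move#3: (1,1):+0/XOOX/XO..*, (1,2):+0/XOOX/X.O., (1,3):+0/XOOX/X..O
[XOOX/XO..] X move#4: (1,2):+0/XOOX/XOX.*, (1,3):+0/XOOX/XO.X
[XOOX/XOX.] O move#5: (1,3):+0/XOOX/XOXO*
[XOOX/XOXO] end (terminal +0, X#6); searched X.OX/.... to 6

O winning at [X.OX/....]: False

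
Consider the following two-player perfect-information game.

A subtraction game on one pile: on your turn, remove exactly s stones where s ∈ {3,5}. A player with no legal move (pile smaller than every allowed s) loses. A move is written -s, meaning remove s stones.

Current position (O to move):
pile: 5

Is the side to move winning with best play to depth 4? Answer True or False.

[5] O move#1: -3:+1/2*, -5:+1/0
[2] end (terminal -1, X#2); searched 5 to 4

O winning at [5]: True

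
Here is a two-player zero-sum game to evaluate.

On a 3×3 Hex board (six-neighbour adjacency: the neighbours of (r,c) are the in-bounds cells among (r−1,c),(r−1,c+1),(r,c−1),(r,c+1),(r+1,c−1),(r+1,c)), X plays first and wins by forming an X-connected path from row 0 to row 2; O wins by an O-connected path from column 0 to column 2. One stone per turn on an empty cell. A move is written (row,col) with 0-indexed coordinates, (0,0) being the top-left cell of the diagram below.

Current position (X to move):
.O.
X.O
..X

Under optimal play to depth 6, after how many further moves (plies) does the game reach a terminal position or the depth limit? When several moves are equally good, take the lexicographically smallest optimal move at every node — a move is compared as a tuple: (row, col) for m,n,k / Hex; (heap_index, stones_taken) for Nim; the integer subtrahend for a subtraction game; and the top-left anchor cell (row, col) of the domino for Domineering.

PV length from [.O./X.O/..X]: 5 plies

p1 X@[.O./X.O/..X]: (0,0)[XO./X.O/..X]-1 (0,2)[.OX/X.O/..X]-1 (1,1)[.O./XXO/..X]+1* (2,0)[.O./X.O/X.X]-1 (2,1)[.O./X.O/.XX]-1
p2 O@[.O./XXO/..X]: (0,0)[OO./XXO/..X]-1* (0,2)[.OO/XXO/..X]-1 (2,0)[.O./XXO/O.X]-1 (2,1)[.O./XXO/.OX]-1
p3 X@[OO./XXO/..X]: (0,2)[OOX/XXO/..X]+1* (2,0)[OO./XXO/X.X]-1 (2,1)[OO./XXO/.XX]-1
p4 O@[OOX/XXO/..X]: (2,0)[OOX/XXO/O.X]-1* (2,1)[OOX/XXO/.OX]-1
p5 X@[OOX/XXO/O.X]: (2,1)[OOX/XXO/OXX]+1*
p6 O@[OOX/XXO/OXX] terminal -1; root [.O./X.O/..X] d6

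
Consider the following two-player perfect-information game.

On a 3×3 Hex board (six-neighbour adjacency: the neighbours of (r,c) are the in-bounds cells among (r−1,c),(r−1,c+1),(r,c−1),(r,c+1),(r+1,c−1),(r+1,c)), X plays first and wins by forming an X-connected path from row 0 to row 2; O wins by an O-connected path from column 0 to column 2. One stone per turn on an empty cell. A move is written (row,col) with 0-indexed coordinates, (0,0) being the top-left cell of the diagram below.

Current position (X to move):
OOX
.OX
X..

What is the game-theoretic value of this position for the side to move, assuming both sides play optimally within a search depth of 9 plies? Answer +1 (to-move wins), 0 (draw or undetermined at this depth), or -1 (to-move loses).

p1 X@[OOX/.OX/X..]: (1,0)[OOX/XOX/X..]+1* (2,1)[OOX/.OX/XX.]+1 (2,2)[OOX/.OX/X.X]+1
p2 O@[OOX/XOX/X..]: (2,1)[OOX/XOX/XO.]-1* (2,2)[OOX/XOX/X.O]-1
p3 X@[OOX/XOX/XO.]: (2,2)[OOX/XOX/XOX]+1*
p4 O@[OOX/XOX/XOX] terminal -1; root [OOX/.OX/X..] d9

value(OOX/.OX/X.., X) = +1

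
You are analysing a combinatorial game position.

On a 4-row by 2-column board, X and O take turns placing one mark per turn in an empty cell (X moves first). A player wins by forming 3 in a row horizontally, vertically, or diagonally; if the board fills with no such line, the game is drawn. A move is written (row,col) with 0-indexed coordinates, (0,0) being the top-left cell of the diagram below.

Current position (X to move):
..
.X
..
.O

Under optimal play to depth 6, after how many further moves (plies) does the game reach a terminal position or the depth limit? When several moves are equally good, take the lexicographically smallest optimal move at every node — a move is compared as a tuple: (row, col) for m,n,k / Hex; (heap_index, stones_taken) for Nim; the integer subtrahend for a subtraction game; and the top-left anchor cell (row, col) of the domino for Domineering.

[../.X/../.O] X move#1: (0,0):+0/X./.X/../.O*, (0,1):+0/.X/.X/../.O, (1,0):+0/../XX/../.O, (2,0):+0/../.X/X./.O, (2,1):+0/../.X/.X/.O, (3,0):+0/../.X/../XO
[X./.X/../.O] O move#2: (0,1):+0/XO/.X/../.O*, (1,0):+0/X./OX/../.O, (2,0):+0/X./.X/O./.O, (2,1):+0/X./.X/.O/.O, (3,0):+0/X./.X/../OO
[XO/.X/../.O] X move#3: (1,0):+0/XO/XX/../.O*, (2,0):+0/XO/.X/X./.O, (2,1):+0/XO/.X/.X/.O, (3,0):+0/XO/.X/../XO
[XO/XX/../.O] O move#4: (2,0):+0/XO/XX/O./.O*, (2,1):-1/XO/XX/.O/.O, (3,0):-1/XO/XX/../OO
[XO/XX/O./.O] X move#5: (2,1):+0/XO/XX/OX/.O*, (3,0):+0/XO/XX/O./XO
[XO/XX/OX/.O] O move#6: (3,0):+0/XO/XX/OX/OO*
[XO/XX/OX/OO] end (terminal +0, X#7); searched ../.X/../.O to 6

PV length from [../.X/../.O]: 6 plies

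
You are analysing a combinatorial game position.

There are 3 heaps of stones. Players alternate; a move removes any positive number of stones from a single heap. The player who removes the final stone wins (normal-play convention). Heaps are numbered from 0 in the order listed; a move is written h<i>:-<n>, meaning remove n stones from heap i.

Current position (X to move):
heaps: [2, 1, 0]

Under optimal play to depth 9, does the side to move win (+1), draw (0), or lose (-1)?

value((2,1,0), X) = +1

[(2,1,0)] X move#1: h0:-1:+1/(1,1,0)*, h0:-2:-1/(0,1,0), h1:-1:-1/(2,0,0)
[(1,1,0)] O move#2: h0:-1:-1/(0,1,0)*, h1:-1:-1/(1,0,0)
[(0,1,0)] X move#3: h1:-1:+1/(0,0,0)*
[(0,0,0)] end (terminal -1, O#4); searched (2,1,0) to 9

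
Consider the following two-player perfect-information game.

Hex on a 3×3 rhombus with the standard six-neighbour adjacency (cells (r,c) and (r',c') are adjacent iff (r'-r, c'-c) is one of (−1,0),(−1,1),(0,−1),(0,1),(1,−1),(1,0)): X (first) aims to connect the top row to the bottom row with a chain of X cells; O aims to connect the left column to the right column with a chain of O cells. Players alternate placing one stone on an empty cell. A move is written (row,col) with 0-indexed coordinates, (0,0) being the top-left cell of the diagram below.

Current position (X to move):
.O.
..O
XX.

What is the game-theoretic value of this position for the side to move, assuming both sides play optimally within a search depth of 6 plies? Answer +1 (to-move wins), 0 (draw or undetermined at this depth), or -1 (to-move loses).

[.O./..O/XX.] X move#1: (0,0):-1/XO./..O/XX.*, (0,2):-1/.OX/..O/XX., (1,0):-1/.O./X.O/XX., (1,1):-1/.O./.XO/XX., (2,2):-1/.O./..O/XXX
[XO./..O/XX.] O move#2: (0,2):-1/XOO/..O/XX., (1,0):+1/XO./O.O/XX.*, (1,1):-1/XO./.OO/XX., (2,2):-1/XO./..O/XXO
[XO./O.O/XX.] X move#3: (0,2):-1/XOX/O.O/XX.*, (1,1):-1/XO./OXO/XX., (2,2):-1/XO./O.O/XXX
[XOX/O.O/XX.] O move#4: (1,1):+1/XOX/OOO/XX.*, (2,2):-1/XOX/O.O/XXO
[XOX/OOO/XX.] end (terminal -1, X#5); searched .O./..O/XX. to 6

value(.O./..O/XX., X) = -1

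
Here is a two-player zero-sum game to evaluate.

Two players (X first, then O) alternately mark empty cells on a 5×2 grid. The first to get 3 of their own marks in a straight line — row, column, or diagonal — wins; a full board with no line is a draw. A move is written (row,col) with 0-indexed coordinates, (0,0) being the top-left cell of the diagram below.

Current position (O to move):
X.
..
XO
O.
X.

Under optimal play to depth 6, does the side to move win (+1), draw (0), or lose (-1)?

[X./../XO/O./X.] O move#1: (0,1):-1/XO/../XO/O./X., (1,0):+0/X./O./XO/O./X.*, (1,1):-1/X./.O/XO/O./X., (3,1):-1/X./../XO/OO/X., (4,1):-1/X./../XO/O./XO
[X./O./XO/O./X.] X move#2: (0,1):-1/XX/O./XO/O./X., (1,1):+0/X./OX/XO/O./X.*, (3,1):+0/X./O./XO/OX/X., (4,1):-1/X./O./XO/O./XX
[X./OX/XO/O./X.] O move#3: (0,1):+0/XO/OX/XO/O./X.*, (3,1):+0/X./OX/XO/OO/X., (4,1):+0/X./OX/XO/O./XO
[XO/OX/XO/O./X.] X move#4: (3,1):+0/XO/OX/XO/OX/X.*, (4,1):+0/XO/OX/XO/O./XX
[XO/OX/XO/OX/X.] O move#5: (4,1):+0/XO/OX/XO/OX/XO*
[XO/OX/XO/OX/XO] end (terminal +0, X#6); searched X./../XO/O./X. to 6

value(X./../XO/O./X., O) = 0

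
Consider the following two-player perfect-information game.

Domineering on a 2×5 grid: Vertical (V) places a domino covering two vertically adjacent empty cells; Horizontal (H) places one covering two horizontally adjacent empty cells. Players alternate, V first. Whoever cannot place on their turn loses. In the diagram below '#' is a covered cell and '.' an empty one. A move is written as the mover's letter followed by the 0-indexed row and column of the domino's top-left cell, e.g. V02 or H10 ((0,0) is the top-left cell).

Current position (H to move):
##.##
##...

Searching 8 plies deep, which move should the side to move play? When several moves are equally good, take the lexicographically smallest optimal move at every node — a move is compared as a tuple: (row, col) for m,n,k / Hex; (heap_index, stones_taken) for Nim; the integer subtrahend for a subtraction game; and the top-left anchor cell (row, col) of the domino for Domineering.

H's best at [##.##/##...]: H12

p1 H@[##.##/##...]: H12[##.##/####.]+1* H13[##.##/##.##]-1
p2 V@[##.##/####.] terminal -1; root [##.##/##...] d8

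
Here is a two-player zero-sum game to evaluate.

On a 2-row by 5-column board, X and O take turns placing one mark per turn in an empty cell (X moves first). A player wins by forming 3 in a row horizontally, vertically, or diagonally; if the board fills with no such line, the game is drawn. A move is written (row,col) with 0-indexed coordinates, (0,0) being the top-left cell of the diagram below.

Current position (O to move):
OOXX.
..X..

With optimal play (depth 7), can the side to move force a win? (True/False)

O winning at [OOXX./..X..]: False

[OOXX./..X..] O move#1: (0,4):-1/OOXXO/..X..*, (1,0):-1/OOXX./O.X.., (1,1):-1/OOXX./.OX.., (1,3):-1/OOXX./..XO., (1,4):-1/OOXX./..X.O
[OOXXO/..X..] X move#2: (1,0):+0/OOXXO/X.X.., (1,1):+1/OOXXO/.XX..*, (1,3):+1/OOXXO/..XX., (1,4):+0/OOXXO/..X.X
[OOXXO/.XX..] O move#3: (1,0):-1/OOXXO/OXX..*, (1,3):-1/OOXXO/.XXO., (1,4):-1/OOXXO/.XX.O
[OOXXO/OXX..] X move#4: (1,3):+1/OOXXO/OXXX.*, (1,4):+0/OOXXO/OXX.X
[OOXXO/OXXX.] end (terminal -1, O#5); searched OOXX./..X.. to 7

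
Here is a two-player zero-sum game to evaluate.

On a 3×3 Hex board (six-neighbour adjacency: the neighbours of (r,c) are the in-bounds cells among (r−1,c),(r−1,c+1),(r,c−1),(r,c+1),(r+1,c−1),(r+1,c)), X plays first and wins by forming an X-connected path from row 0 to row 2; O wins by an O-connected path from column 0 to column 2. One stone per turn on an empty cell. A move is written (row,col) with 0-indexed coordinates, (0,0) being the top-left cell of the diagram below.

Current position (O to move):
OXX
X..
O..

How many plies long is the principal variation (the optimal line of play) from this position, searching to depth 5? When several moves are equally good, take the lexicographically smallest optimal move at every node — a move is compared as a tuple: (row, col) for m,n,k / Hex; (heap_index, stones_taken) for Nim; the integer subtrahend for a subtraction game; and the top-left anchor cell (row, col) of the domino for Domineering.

PV length from [OXX/X../O..]: 3 plies

ply 1, O at OXX/X../O.. | (1,1)=-1→OXX/XO./O..; (1,2)=+1→OXX/X.O/O..*; (2,1)=+1→OXX/X../OO.; (2,2)=-1→OXX/X../O.O
ply 2, X at OXX/X.O/O.. | (1,1)=-1→OXX/XXO/O..*; (2,1)=-1→OXX/X.O/OX.; (2,2)=-1→OXX/X.O/O.X
ply 3, O at OXX/XXO/O.. | (2,1)=+1→OXX/XXO/OO.*; (2,2)=-1→OXX/XXO/O.O
ply 4: OXX/XXO/OO. is terminal -1 (X); from OXX/X../O.. depth 5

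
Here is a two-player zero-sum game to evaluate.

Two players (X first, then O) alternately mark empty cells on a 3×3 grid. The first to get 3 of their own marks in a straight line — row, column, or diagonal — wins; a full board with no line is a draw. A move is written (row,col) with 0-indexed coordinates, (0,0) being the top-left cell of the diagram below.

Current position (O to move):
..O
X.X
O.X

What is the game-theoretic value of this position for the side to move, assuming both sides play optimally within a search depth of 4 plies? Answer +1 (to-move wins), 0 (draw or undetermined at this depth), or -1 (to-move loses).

p1 O@[..O/X.X/O.X]: (0,0)[O.O/X.X/O.X]-1 (0,1)[.OO/X.X/O.X]-1 (1,1)[..O/XOX/O.X]+1* (2,1)[..O/X.X/OOX]-1
p2 X@[..O/XOX/O.X] terminal -1; root [..O/X.X/O.X] d4

value(..O/X.X/O.X, O) = +1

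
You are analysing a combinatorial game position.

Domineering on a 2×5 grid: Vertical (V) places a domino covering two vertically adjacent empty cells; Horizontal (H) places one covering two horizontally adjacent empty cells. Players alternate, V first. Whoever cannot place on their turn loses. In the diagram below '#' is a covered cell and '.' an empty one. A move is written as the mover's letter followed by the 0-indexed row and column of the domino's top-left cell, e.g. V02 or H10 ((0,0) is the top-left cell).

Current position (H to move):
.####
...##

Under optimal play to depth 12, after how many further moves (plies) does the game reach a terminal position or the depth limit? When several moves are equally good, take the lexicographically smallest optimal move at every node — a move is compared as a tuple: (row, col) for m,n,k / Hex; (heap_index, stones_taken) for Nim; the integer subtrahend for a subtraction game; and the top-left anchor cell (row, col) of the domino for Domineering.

PV length from [.####/...##]: 1 ply

ply 1, H at .####/...## | H10=+1→.####/##.##*; H11=-1→.####/.####
ply 2: .####/##.## is terminal -1 (V); from .####/...## depth 12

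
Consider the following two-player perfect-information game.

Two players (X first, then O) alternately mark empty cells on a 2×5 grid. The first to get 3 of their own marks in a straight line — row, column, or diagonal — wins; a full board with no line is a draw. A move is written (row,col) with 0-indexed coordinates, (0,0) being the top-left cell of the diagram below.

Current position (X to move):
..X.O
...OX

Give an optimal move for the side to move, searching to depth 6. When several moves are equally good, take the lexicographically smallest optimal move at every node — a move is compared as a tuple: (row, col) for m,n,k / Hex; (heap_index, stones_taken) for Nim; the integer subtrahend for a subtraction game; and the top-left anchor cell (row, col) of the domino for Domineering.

[..X.O/...OX] X move#1: (0,0):+0/X.X.O/...OX, (0,1):+1/.XX.O/...OX*, (0,3):+0/..XXO/...OX, (1,0):+0/..X.O/X..OX, (1,1):+0/..X.O/.X.OX, (1,2):+0/..X.O/..XOX
[.XX.O/...OX] O move#2: (0,0):-1/OXX.O/...OX*, (0,3):-1/.XXOO/...OX, (1,0):-1/.XX.O/O..OX, (1,1):-1/.XX.O/.O.OX, (1,2):-1/.XX.O/..OOX
[OXX.O/...OX] X move#3: (0,3):+1/OXXXO/...OX*, (1,0):+0/OXX.O/X..OX, (1,1):+0/OXX.O/.X.OX, (1,2):+0/OXX.O/..XOX
[OXXXO/...OX] end (terminal -1, O#4); searched ..X.O/...OX to 6

X's best at [..X.O/...OX]: (0,1)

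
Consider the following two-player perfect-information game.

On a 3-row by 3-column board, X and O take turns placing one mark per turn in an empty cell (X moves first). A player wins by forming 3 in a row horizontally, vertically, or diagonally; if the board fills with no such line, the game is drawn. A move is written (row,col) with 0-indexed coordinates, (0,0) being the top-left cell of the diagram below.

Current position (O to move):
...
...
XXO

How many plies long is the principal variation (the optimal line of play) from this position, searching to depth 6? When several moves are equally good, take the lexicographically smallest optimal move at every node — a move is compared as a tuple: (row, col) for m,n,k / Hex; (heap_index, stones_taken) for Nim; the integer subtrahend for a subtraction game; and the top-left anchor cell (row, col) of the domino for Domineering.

[.../.../XXO] O move#1: (0,0):-1/O../.../XXO, (0,1):+0/.O./.../XXO, (0,2):+1/..O/.../XXO*, (1,0):-1/.../O../XXO, (1,1):+0/.../.O./XXO, (1,2):+1/.../..O/XXO
[..O/.../XXO] X move#2: (0,0):-1/X.O/.../XXO*, (0,1):-1/.XO/.../XXO, (1,0):-1/..O/X../XXO, (1,1):-1/..O/.X./XXO, (1,2):-1/..O/..X/XXO
[X.O/.../XXO] O move#3: (0,1):-1/XOO/.../XXO, (1,0):+0/X.O/O../XXO, (1,1):-1/X.O/.O./XXO, (1,2):+1/X.O/..O/XXO*
[X.O/..O/XXO] end (terminal -1, X#4); searched .../.../XXO to 6

PV length from [.../.../XXO]: 3 plies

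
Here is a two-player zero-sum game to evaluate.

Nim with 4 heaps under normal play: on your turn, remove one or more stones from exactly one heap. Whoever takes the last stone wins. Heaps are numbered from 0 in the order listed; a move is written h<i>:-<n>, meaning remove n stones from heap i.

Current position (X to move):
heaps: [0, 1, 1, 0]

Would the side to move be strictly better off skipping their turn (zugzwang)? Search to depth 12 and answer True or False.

zugzwang((0,1,1,0), X) = True

ply 1, X at (0,1,1,0) | h1:-1=-1→(0,0,1,0)*; h2:-1=-1→(0,1,0,0)
ply 2, O at (0,0,1,0) | h2:-1=+1→(0,0,0,0)*
ply 3: (0,0,0,0) is terminal -1 (X); from (0,1,1,0) depth 12
pass branch (O moves first from the same position):
  | ply 1, O at (0,1,1,0) | h1:-1=-1→(0,0,1,0)*; h2:-1=-1→(0,1,0,0)
  | ply 2, X at (0,0,1,0) | h2:-1=+1→(0,0,0,0)*
  | ply 3: (0,0,0,0) is terminal -1 (O); from (0,1,1,0) depth 12
X moving scores -1; X passing scores +1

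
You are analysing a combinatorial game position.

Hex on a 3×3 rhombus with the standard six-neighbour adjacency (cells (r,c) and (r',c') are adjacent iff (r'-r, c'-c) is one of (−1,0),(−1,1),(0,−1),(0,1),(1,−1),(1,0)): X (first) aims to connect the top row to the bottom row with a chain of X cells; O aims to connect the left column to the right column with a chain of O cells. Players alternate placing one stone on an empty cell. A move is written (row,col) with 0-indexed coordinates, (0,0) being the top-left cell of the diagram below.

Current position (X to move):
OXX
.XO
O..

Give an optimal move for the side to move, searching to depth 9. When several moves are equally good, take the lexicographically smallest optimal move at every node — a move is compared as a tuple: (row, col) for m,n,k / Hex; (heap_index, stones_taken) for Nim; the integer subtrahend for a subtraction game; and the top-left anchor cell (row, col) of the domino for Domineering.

X's best at [OXX/.XO/O..]: (2,1)

[OXX/.XO/O..] X move#1: (1,0):-1/OXX/XXO/O.., (2,1):+1/OXX/.XO/OX.*, (2,2):-1/OXX/.XO/O.X
[OXX/.XO/OX.] end (terminal -1, O#2); searched OXX/.XO/O.. to 9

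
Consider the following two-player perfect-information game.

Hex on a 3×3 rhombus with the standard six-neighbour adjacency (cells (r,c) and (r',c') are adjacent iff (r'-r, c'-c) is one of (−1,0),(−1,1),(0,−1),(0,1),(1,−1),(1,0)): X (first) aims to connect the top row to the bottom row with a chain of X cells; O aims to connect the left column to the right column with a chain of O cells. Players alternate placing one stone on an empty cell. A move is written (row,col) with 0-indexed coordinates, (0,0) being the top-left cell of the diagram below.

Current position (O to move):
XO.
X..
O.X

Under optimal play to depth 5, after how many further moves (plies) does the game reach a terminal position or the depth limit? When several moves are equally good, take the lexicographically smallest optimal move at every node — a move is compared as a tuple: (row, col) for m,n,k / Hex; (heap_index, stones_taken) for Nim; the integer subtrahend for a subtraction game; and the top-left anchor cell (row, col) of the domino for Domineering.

PV length from [XO./X../O.X]: 3 plies

ply 1, O at XO./X../O.X | (0,2)=-1→XOO/X../O.X; (1,1)=+1→XO./XO./O.X*; (1,2)=+1→XO./X.O/O.X; (2,1)=-1→XO./X../OOX
ply 2, X at XO./XO./O.X | (0,2)=-1→XOX/XO./O.X*; (1,2)=-1→XO./XOX/O.X; (2,1)=-1→XO./XO./OXX
ply 3, O at XOX/XO./O.X | (1,2)=+1→XOX/XOO/O.X*; (2,1)=-1→XOX/XO./OOX
ply 4: XOX/XOO/O.X is terminal -1 (X); from XO./X../O.X depth 5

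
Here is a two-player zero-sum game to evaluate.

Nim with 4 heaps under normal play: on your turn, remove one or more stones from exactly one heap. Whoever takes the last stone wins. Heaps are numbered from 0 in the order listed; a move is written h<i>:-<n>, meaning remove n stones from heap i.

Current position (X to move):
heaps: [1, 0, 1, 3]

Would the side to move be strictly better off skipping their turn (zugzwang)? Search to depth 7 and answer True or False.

zugzwang((1,0,1,3), X) = False

[(1,0,1,3)] X move#1: h0:-1:-1/(0,0,1,3), h2:-1:-1/(1,0,0,3), h3:-1:-1/(1,0,1,2), h3:-2:-1/(1,0,1,1), h3:-3:+1/(1,0,1,0)*
[(1,0,1,0)] O move#2: h0:-1:-1/(0,0,1,0)*, h2:-1:-1/(1,0,0,0)
[(0,0,1,0)] X move#3: h2:-1:+1/(0,0,0,0)*
[(0,0,0,0)] end (terminal -1, O#4); searched (1,0,1,3) to 7
pass branch (O moves first from the same position):
  | [(1,0,1,3)] O move#1: h0:-1:-1/(0,0,1,3), h2:-1:-1/(1,0,0,3), h3:-1:-1/(1,0,1,2), h3:-2:-1/(1,0,1,1), h3:-3:+1/(1,0,1,0)*
  | [(1,0,1,0)] X move#2: h0:-1:-1/(0,0,1,0)*, h2:-1:-1/(1,0,0,0)
  | [(0,0,1,0)] O move#3: h2:-1:+1/(0,0,0,0)*
  | [(0,0,0,0)] end (terminal -1, X#4); searched (1,0,1,3) to 7
X moving scores +1; X passing scores -1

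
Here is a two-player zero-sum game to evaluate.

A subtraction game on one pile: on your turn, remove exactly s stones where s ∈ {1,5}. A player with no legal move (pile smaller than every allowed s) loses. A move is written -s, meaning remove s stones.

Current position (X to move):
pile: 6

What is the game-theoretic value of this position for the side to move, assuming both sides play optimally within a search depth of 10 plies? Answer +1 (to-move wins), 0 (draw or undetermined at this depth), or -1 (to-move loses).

p1 X@[6]: -1[5]-1* -5[1]-1
p2 O@[5]: -1[4]+1* -5[0]+1
p3 X@[4]: -1[3]-1*
p4 O@[3]: -1[2]+1*
p5 X@[2]: -1[1]-1*
p6 O@[1]: -1[0]+1*
p7 X@[0] terminal -1; root [6] d10

value(6, X) = -1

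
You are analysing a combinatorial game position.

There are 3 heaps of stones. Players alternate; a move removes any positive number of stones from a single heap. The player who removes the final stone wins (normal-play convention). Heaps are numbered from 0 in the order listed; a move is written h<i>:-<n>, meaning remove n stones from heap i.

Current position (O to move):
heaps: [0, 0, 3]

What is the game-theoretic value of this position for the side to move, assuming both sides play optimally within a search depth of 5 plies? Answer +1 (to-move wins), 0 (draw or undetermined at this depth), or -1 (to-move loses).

[(0,0,3)] O move#1: h2:-1:-1/(0,0,2), h2:-2:-1/(0,0,1), h2:-3:+1/(0,0,0)*
[(0,0,0)] end (terminal -1, X#2); searched (0,0,3) to 5

value((0,0,3), O) = +1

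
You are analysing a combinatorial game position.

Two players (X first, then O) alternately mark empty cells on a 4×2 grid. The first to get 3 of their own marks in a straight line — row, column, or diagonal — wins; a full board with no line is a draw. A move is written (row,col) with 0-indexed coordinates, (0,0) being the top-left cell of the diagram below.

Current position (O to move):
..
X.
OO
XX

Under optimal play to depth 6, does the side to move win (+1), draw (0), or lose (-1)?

value(../X./OO/XX, O) = 0

[../X./OO/XX] O move#1: (0,0):+0/O./X./OO/XX*, (0,1):+0/.O/X./OO/XX, (1,1):+0/../XO/OO/XX
[O./X./OO/XX] X move#2: (0,1):+0/OX/X./OO/XX*, (1,1):+0/O./XX/OO/XX
[OX/X./OO/XX] O move#3: (1,1):+0/OX/XO/OO/XX*
[OX/XO/OO/XX] end (terminal +0, X#4); searched ../X./OO/XX to 6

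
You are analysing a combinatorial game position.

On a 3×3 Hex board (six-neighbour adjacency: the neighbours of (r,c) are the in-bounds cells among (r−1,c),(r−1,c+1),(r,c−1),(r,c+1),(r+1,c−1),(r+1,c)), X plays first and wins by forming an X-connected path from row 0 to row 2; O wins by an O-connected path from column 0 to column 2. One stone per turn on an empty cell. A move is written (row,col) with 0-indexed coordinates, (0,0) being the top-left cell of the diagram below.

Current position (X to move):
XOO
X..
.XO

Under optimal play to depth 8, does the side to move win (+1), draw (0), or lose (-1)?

value(XOO/X../.XO, X) = +1

ply 1, X at XOO/X../.XO | (1,1)=+1→XOO/XX./.XO*; (1,2)=+1→XOO/X.X/.XO; (2,0)=+1→XOO/X../XXO
ply 2: XOO/XX./.XO is terminal -1 (O); from XOO/X../.XO depth 8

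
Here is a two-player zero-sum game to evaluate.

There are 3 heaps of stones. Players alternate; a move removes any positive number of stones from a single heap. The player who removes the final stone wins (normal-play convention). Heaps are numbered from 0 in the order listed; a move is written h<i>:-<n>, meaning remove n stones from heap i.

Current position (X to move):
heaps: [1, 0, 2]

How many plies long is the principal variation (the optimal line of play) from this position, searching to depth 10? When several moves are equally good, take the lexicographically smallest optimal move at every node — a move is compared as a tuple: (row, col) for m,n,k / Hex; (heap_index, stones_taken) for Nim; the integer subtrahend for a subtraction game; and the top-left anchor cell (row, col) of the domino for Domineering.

[(1,0,2)] X move#1: h0:-1:-1/(0,0,2), h2:-1:+1/(1,0,1)*, h2:-2:-1/(1,0,0)
[(1,0,1)] O move#2: h0:-1:-1/(0,0,1)*, h2:-1:-1/(1,0,0)
[(0,0,1)] X move#3: h2:-1:+1/(0,0,0)*
[(0,0,0)] end (terminal -1, O#4); searched (1,0,2) to 10

PV length from [(1,0,2)]: 3 plies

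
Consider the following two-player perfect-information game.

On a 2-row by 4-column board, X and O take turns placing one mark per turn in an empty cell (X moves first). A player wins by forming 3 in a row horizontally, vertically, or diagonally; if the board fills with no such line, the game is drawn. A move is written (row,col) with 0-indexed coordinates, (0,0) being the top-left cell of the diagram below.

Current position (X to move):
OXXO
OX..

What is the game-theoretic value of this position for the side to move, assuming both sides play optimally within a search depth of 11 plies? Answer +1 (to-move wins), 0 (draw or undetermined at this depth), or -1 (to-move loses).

[OXXO/OX..] X move#1: (1,2):+0/OXXO/OXX.*, (1,3):+0/OXXO/OX.X
[OXXO/OXX.] O move#2: (1,3):+0/OXXO/OXXO*
[OXXO/OXXO] end (terminal +0, X#3); searched OXXO/OX.. to 11

value(OXXO/OX.., X) = 0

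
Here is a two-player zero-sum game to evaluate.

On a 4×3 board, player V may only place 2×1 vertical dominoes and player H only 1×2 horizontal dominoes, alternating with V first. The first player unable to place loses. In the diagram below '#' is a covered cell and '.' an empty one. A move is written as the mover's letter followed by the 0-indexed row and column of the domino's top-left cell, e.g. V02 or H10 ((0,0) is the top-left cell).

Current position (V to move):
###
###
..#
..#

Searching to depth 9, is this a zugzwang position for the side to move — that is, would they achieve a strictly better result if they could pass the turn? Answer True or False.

ply 1, V at ###/###/..#/..# | V20=+1→###/###/#.#/#.#*; V21=+1→###/###/.##/.##
ply 2: ###/###/#.#/#.# is terminal -1 (H); from ###/###/..#/..# depth 9
suppose V passes — search the same position with H to move:
pass> ply 1, H at ###/###/..#/..# | H20=+1→###/###/###/..#*; H30=+1→###/###/..#/###
pass> ply 2: ###/###/###/..# is terminal -1 (V); from ###/###/..#/..# depth 9
for V: play +1, pass -1

zugzwang(###/###/..#/..#, V) = False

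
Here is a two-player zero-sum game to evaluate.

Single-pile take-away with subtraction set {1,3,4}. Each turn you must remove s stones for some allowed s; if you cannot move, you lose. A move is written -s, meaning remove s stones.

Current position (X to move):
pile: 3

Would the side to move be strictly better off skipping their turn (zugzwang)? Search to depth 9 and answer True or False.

ply 1, X at 3 | -1=+1→2*; -3=+1→0
ply 2, O at 2 | -1=-1→1*
ply 3, X at 1 | -1=+1→0*
ply 4: 0 is terminal -1 (O); from 3 depth 9
pass branch (O moves first from the same position):
  | ply 1, O at 3 | -1=+1→2*; -3=+1→0
  | ply 2, X at 2 | -1=-1→1*
  | ply 3, O at 1 | -1=+1→0*
  | ply 4: 0 is terminal -1 (X); from 3 depth 9
X moving scores +1; X passing scores -1

zugzwang(3, X) = False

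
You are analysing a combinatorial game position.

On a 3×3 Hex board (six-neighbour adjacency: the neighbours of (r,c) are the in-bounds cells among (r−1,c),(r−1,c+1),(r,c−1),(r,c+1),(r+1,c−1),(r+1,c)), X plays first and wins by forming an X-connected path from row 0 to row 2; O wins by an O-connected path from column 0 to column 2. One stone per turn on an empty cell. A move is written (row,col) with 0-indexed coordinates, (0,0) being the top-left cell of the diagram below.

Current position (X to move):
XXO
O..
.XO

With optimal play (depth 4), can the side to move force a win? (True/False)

X winning at [XXO/O../.XO]: True

[XXO/O../.XO] X move#1: (1,1):+1/XXO/OX./.XO*, (1,2):-1/XXO/O.X/.XO, (2,0):-1/XXO/O../XXO
[XXO/OX./.XO] end (terminal -1, O#2); searched XXO/O../.XO to 4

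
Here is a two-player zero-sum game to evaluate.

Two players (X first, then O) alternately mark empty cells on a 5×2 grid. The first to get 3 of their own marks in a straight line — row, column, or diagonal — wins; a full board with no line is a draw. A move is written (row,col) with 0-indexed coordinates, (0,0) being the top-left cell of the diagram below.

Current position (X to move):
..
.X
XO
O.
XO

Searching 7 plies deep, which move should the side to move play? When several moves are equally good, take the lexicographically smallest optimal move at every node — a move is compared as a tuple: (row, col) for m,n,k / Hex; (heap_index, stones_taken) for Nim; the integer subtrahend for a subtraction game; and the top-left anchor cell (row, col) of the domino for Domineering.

X's best at [../.X/XO/O./XO]: (3,1)

[../.X/XO/O./XO] X move#1: (0,0):-1/X./.X/XO/O./XO, (0,1):-1/.X/.X/XO/O./XO, (1,0):-1/../XX/XO/O./XO, (3,1):+0/../.X/XO/OX/XO*
[../.X/XO/OX/XO] O move#2: (0,0):+0/O./.X/XO/OX/XO*, (0,1):+0/.O/.X/XO/OX/XO, (1,0):+0/../OX/XO/OX/XO
[O./.X/XO/OX/XO] X move#3: (0,1):+0/OX/.X/XO/OX/XO*, (1,0):+0/O./XX/XO/OX/XO
[OX/.X/XO/OX/XO] O move#4: (1,0):+0/OX/OX/XO/OX/XO*
[OX/OX/XO/OX/XO] end (terminal +0, X#5); searched ../.X/XO/O./XO to 7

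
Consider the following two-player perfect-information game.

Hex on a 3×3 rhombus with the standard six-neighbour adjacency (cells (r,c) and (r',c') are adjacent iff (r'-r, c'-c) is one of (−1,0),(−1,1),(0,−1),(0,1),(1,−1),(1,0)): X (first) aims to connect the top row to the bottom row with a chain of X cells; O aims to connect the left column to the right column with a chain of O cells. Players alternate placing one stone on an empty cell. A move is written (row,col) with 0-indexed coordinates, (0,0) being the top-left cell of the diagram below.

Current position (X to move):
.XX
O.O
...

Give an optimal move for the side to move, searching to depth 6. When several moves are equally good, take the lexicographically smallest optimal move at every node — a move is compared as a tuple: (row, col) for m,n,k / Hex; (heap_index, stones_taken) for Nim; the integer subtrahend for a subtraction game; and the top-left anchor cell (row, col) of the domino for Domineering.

[.XX/O.O/...] X move#1: (0,0):-1/XXX/O.O/..., (1,1):+1/.XX/OXO/...*, (2,0):-1/.XX/O.O/X.., (2,1):-1/.XX/O.O/.X., (2,2):-1/.XX/O.O/..X
[.XX/OXO/...] O move#2: (0,0):-1/OXX/OXO/...*, (2,0):-1/.XX/OXO/O.., (2,1):-1/.XX/OXO/.O., (2,2):-1/.XX/OXO/..O
[OXX/OXO/...] X move#3: (2,0):+1/OXX/OXO/X..*, (2,1):+1/OXX/OXO/.X., (2,2):+1/OXX/OXO/..X
[OXX/OXO/X..] end (terminal -1, O#4); searched .XX/O.O/... to 6

X's best at [.XX/O.O/...]: (1,1)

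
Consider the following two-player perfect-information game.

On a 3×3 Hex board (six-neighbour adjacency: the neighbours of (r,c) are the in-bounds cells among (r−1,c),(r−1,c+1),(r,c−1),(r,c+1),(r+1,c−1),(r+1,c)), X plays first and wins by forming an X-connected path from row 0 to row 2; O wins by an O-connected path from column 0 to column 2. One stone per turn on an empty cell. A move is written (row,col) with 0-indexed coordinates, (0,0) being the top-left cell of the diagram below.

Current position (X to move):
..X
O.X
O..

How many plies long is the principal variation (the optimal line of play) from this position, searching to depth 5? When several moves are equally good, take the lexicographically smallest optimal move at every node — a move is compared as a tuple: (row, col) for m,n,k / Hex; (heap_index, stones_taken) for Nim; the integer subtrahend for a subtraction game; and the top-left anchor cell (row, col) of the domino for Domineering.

p1 X@[..X/O.X/O..]: (0,0)[X.X/O.X/O..]+1* (0,1)[.XX/O.X/O..]+1 (1,1)[..X/OXX/O..]+1 (2,1)[..X/O.X/OX.]+1 (2,2)[..X/O.X/O.X]+1
p2 O@[X.X/O.X/O..]: (0,1)[XOX/O.X/O..]-1* (1,1)[X.X/OOX/O..]-1 (2,1)[X.X/O.X/OO.]-1 (2,2)[X.X/O.X/O.O]-1
p3 X@[XOX/O.X/O..]: (1,1)[XOX/OXX/O..]+1* (2,1)[XOX/O.X/OX.]+1 (2,2)[XOX/O.X/O.X]+1
p4 O@[XOX/OXX/O..]: (2,1)[XOX/OXX/OO.]-1* (2,2)[XOX/OXX/O.O]-1
p5 X@[XOX/OXX/OO.]: (2,2)[XOX/OXX/OOX]+1*
p6 O@[XOX/OXX/OOX] terminal -1; root [..X/O.X/O..] d5

PV length from [..X/O.X/O..]: 5 plies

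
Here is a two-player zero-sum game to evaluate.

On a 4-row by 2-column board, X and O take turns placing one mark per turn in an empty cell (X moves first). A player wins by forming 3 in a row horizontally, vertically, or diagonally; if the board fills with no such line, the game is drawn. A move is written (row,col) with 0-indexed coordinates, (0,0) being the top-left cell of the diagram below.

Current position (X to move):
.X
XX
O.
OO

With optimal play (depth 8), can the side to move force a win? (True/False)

X winning at [.X/XX/O./OO]: True

ply 1, X at .X/XX/O./OO | (0,0)=+0→XX/XX/O./OO; (2,1)=+1→.X/XX/OX/OO*
ply 2: .X/XX/OX/OO is terminal -1 (O); from .X/XX/O./OO depth 8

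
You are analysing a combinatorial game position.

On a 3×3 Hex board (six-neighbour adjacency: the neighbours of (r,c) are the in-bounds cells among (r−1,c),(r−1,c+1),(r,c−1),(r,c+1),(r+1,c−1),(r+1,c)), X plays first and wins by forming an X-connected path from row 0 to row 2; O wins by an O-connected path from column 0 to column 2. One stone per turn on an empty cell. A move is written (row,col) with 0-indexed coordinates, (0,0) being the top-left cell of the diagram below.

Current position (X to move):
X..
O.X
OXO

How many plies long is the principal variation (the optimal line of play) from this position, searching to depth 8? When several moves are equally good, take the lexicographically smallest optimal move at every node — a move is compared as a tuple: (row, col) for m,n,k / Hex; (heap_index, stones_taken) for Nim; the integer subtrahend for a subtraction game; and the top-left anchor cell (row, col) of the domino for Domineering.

p1 X@[X../O.X/OXO]: (0,1)[XX./O.X/OXO]+1* (0,2)[X.X/O.X/OXO]+1 (1,1)[X../OXX/OXO]+1
p2 O@[XX./O.X/OXO]: (0,2)[XXO/O.X/OXO]-1* (1,1)[XX./OOX/OXO]-1
p3 X@[XXO/O.X/OXO]: (1,1)[XXO/OXX/OXO]+1*
p4 O@[XXO/OXX/OXO] terminal -1; root [X../O.X/OXO] d8

PV length from [X../O.X/OXO]: 3 plies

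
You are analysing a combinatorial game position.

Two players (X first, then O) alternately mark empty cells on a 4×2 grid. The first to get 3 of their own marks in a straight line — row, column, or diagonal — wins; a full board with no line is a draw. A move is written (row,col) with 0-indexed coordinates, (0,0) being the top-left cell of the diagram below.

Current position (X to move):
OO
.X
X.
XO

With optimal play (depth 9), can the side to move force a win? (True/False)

X winning at [OO/.X/X./XO]: True

[OO/.X/X./XO] X move#1: (1,0):+1/OO/XX/X./XO*, (2,1):+0/OO/.X/XX/XO
[OO/XX/X./XO] end (terminal -1, O#2); searched OO/.X/X./XO to 9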